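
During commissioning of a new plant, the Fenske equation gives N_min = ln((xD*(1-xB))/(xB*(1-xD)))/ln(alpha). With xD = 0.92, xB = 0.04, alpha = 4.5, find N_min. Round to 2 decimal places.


N_min = ln((xD*(1-xB))/(xB*(1-xD))) / ln(alpha)
Numerator inside ln: 0.8832 / 0.0032 = 276.0
ln(276.0) = 5.620401
ln(alpha) = ln(4.5) = 1.504077
N_min = 5.620401 / 1.504077 = 3.74


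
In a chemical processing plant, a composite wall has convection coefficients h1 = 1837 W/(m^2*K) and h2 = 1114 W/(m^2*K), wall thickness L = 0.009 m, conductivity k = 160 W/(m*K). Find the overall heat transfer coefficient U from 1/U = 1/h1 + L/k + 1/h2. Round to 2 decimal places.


1/U = 1/h1 + L/k + 1/h2
1/U = 1/1837 + 0.009/160 + 1/1114
1/U = 0.0005443658 + 5.625e-05 + 0.0008976661
1/U = 0.0014982819
U = 667.43 W/(m^2*K)


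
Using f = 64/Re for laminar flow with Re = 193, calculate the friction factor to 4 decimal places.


f = 64 / Re
f = 64 / 193
f = 0.3316


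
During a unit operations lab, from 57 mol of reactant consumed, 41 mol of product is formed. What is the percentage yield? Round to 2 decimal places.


Yield = (moles product / moles consumed) * 100%
Yield = (41 / 57) * 100
Yield = 0.7193 * 100
Yield = 71.93%


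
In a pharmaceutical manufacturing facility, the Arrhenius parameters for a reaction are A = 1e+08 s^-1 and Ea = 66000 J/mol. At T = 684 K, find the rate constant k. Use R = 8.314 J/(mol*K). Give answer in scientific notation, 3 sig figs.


k = A * exp(-Ea/(R*T))
k = 1e+08 * exp(-66000 / (8.314 * 684))
k = 1e+08 * exp(-11.605873)
k = 9.11e+02


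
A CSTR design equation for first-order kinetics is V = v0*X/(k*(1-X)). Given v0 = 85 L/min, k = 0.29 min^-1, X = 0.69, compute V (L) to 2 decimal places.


V = v0 * X / (k * (1 - X))
V = 85 * 0.69 / (0.29 * (1 - 0.69))
V = 58.65 / (0.29 * 0.31)
V = 58.65 / 0.0899
V = 652.39 L


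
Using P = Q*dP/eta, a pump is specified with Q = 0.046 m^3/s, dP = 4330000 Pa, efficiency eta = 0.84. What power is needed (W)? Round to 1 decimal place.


P = Q * dP / eta
P = 0.046 * 4330000 / 0.84
P = 199180.0 / 0.84
P = 237119.0 W


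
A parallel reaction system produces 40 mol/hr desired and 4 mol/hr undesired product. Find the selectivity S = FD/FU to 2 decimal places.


S = desired product rate / undesired product rate
S = 40 / 4
S = 10.00


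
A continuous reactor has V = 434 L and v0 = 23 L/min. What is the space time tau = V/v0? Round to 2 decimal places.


tau = V / v0
tau = 434 / 23
tau = 18.87 min


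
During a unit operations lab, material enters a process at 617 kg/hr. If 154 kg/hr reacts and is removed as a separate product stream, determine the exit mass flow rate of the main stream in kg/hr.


Steady-state mass balance on the main outlet: F_out = F_in - F_removed
F_out = 617 - 154
F_out = 463 kg/hr


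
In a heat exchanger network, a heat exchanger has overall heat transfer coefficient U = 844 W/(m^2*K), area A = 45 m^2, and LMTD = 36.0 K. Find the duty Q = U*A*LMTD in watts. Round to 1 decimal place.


Q = U * A * LMTD
Q = 844 * 45 * 36.0
Q = 1367280.0 W


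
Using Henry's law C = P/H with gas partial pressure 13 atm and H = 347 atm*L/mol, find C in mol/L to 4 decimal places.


C = P / H
C = 13 / 347
C = 0.0375 mol/L


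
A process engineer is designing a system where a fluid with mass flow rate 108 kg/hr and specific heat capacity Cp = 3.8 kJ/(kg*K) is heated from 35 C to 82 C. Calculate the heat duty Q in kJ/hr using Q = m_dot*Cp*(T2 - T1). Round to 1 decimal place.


Q = m_dot * Cp * (T2 - T1)
Q = 108 * 3.8 * (82 - 35)
Q = 108 * 3.8 * 47
Q = 19288.8 kJ/hr


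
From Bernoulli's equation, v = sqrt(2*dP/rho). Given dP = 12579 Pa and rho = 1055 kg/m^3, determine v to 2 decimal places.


v = sqrt(2*dP/rho)
v = sqrt(2*12579/1055)
v = sqrt(23.846445)
v = 4.88 m/s


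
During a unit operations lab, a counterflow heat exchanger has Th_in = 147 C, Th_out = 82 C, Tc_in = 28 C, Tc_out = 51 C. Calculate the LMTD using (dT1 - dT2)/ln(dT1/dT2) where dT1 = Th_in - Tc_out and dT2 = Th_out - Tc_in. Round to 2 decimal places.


dT1 = Th_in - Tc_out = 147 - 51 = 96
dT2 = Th_out - Tc_in = 82 - 28 = 54
LMTD = (dT1 - dT2) / ln(dT1/dT2)
LMTD = (96 - 54) / ln(96/54)
LMTD = 73.00 K


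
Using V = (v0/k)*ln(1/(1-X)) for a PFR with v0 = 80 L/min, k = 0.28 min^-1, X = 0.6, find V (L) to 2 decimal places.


V = (v0/k) * ln(1/(1-X))
V = (80/0.28) * ln(1/(1-0.6))
V = 285.714286 * ln(2.5)
V = 285.714286 * 0.916291
V = 261.80 L


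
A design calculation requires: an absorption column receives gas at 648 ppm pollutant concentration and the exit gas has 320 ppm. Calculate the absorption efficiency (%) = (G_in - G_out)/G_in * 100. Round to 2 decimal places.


Efficiency = (G_in - G_out) / G_in * 100%
Efficiency = (648 - 320) / 648 * 100
Efficiency = 328 / 648 * 100
Efficiency = 50.62%


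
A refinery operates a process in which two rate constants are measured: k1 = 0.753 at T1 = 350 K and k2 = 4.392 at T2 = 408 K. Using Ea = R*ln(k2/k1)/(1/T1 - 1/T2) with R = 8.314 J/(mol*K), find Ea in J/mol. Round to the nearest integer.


Ea = R * ln(k2/k1) / (1/T1 - 1/T2)
ln(k2/k1) = ln(4.392/0.753) = 1.7634748
1/T1 - 1/T2 = 1/350 - 1/408 = 0.000406162465
Ea = 8.314 * 1.7634748 / 0.000406162465
Ea = 36098 J/mol


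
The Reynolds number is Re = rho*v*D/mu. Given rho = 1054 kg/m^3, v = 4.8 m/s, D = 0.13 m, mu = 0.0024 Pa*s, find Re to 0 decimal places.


Re = rho * v * D / mu
Re = 1054 * 4.8 * 0.13 / 0.0024
Re = 657.696 / 0.0024
Re = 274040


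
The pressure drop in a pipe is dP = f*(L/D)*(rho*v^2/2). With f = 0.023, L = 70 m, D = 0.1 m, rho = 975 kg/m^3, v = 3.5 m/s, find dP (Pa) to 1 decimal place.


dP = f * (L/D) * (rho*v^2/2)
dP = 0.023 * (70/0.1) * (975*3.5^2/2)
L/D = 700.0
rho*v^2/2 = 975*12.25/2 = 5971.875
dP = 0.023 * 700.0 * 5971.875
dP = 96147.2 Pa


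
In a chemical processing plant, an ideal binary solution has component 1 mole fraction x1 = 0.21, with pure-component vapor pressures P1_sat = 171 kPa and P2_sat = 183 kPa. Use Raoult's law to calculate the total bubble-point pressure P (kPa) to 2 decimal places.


P = x1*P1_sat + x2*P2_sat
x2 = 1 - x1 = 1 - 0.21 = 0.79
P = 0.21*171 + 0.79*183
P = 35.91 + 144.57
P = 180.48 kPa


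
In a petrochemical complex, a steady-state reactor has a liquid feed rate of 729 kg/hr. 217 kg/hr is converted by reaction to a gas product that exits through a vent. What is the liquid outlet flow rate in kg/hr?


Steady-state mass balance on the main outlet: F_out = F_in - F_removed
F_out = 729 - 217
F_out = 512 kg/hr


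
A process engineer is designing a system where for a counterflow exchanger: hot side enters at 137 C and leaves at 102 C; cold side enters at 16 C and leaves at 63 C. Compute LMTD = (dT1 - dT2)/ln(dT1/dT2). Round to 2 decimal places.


dT1 = Th_in - Tc_out = 137 - 63 = 74
dT2 = Th_out - Tc_in = 102 - 16 = 86
LMTD = (dT1 - dT2) / ln(dT1/dT2)
LMTD = (74 - 86) / ln(74/86)
LMTD = 79.85 K


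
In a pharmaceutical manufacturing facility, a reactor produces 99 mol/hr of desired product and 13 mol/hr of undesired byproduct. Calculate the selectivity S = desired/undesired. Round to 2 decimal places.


S = desired product rate / undesired product rate
S = 99 / 13
S = 7.62


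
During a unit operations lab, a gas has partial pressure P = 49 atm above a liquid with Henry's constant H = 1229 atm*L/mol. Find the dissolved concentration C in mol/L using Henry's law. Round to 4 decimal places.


C = P / H
C = 49 / 1229
C = 0.0399 mol/L


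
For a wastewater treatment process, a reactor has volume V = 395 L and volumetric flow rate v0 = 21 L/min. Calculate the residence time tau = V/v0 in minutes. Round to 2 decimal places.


tau = V / v0
tau = 395 / 21
tau = 18.81 min


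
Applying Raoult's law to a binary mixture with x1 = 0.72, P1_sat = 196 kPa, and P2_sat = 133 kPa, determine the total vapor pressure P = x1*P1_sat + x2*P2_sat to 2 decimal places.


P = x1*P1_sat + x2*P2_sat
x2 = 1 - x1 = 1 - 0.72 = 0.28
P = 0.72*196 + 0.28*133
P = 141.12 + 37.24
P = 178.36 kPa


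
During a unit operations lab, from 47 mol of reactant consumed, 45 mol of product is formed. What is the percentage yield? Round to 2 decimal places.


Yield = (moles product / moles consumed) * 100%
Yield = (45 / 47) * 100
Yield = 0.9574 * 100
Yield = 95.74%


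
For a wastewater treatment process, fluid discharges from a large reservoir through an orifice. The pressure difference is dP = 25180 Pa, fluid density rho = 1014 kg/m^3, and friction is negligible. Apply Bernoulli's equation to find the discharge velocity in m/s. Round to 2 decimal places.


v = sqrt(2*dP/rho)
v = sqrt(2*25180/1014)
v = sqrt(49.664694)
v = 7.05 m/s


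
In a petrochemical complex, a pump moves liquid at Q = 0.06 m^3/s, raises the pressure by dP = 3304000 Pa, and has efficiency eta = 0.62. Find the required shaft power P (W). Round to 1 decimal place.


P = Q * dP / eta
P = 0.06 * 3304000 / 0.62
P = 198240.0 / 0.62
P = 319741.9 W


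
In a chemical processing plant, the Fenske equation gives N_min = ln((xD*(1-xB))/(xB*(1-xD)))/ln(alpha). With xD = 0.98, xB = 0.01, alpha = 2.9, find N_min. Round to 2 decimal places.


N_min = ln((xD*(1-xB))/(xB*(1-xD))) / ln(alpha)
Numerator inside ln: 0.9702 / 0.0002 = 4851.0
ln(4851.0) = 8.48694
ln(alpha) = ln(2.9) = 1.064711
N_min = 8.48694 / 1.064711 = 7.97


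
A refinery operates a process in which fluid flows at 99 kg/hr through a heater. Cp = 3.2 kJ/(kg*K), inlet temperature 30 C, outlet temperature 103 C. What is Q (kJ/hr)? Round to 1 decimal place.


Q = m_dot * Cp * (T2 - T1)
Q = 99 * 3.2 * (103 - 30)
Q = 99 * 3.2 * 73
Q = 23126.4 kJ/hr


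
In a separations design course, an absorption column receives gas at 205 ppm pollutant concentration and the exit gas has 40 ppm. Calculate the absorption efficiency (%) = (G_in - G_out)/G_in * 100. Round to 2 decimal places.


Efficiency = (G_in - G_out) / G_in * 100%
Efficiency = (205 - 40) / 205 * 100
Efficiency = 165 / 205 * 100
Efficiency = 80.49%


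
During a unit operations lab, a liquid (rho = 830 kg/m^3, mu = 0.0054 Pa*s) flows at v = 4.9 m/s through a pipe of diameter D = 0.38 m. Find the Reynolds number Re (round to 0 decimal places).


Re = rho * v * D / mu
Re = 830 * 4.9 * 0.38 / 0.0054
Re = 1545.46 / 0.0054
Re = 286196


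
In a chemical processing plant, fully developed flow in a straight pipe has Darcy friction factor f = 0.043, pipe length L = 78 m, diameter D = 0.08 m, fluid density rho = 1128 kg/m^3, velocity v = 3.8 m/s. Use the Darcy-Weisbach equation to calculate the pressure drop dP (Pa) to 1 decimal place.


dP = f * (L/D) * (rho*v^2/2)
dP = 0.043 * (78/0.08) * (1128*3.8^2/2)
L/D = 975.0
rho*v^2/2 = 1128*14.44/2 = 8144.16
dP = 0.043 * 975.0 * 8144.16
dP = 341443.9 Pa


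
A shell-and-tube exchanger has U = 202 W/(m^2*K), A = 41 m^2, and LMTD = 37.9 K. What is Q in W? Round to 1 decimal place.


Q = U * A * LMTD
Q = 202 * 41 * 37.9
Q = 313887.8 W


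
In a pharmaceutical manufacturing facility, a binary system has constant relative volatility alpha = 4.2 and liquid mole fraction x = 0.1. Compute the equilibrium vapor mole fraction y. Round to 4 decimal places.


y = alpha*x / (1 + (alpha-1)*x)
y = 4.2*0.1 / (1 + (4.2-1)*0.1)
y = 0.42 / (1 + 0.32)
y = 0.42 / 1.32
y = 0.3182


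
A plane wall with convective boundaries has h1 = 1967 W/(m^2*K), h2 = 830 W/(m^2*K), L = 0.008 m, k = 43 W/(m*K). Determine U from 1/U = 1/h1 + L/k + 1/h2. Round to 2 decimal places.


1/U = 1/h1 + L/k + 1/h2
1/U = 1/1967 + 0.008/43 + 1/830
1/U = 0.0005083884 + 0.0001860465 + 0.0012048193
1/U = 0.0018992542
U = 526.52 W/(m^2*K)


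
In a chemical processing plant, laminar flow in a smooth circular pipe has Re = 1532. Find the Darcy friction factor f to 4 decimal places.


f = 64 / Re
f = 64 / 1532
f = 0.0418


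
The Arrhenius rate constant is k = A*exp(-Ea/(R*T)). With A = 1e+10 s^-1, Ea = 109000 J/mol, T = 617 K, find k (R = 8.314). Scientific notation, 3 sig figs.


k = A * exp(-Ea/(R*T))
k = 1e+10 * exp(-109000 / (8.314 * 617))
k = 1e+10 * exp(-21.248649)
k = 5.91e+00


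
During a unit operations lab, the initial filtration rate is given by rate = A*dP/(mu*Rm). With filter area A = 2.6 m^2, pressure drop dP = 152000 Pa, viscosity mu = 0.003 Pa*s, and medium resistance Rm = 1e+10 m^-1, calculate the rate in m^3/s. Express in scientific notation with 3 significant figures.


rate = A * dP / (mu * Rm)
rate = 2.6 * 152000 / (0.003 * 1e+10)
rate = 395200.0 / 3.000e+07
rate = 1.32e-02 m^3/s


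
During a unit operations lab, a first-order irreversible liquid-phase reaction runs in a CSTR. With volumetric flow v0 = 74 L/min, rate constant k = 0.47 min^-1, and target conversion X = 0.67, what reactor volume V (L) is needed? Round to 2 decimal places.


V = v0 * X / (k * (1 - X))
V = 74 * 0.67 / (0.47 * (1 - 0.67))
V = 49.58 / (0.47 * 0.33)
V = 49.58 / 0.1551
V = 319.66 L


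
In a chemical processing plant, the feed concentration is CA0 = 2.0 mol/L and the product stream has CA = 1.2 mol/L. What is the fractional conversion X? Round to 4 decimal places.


X = (CA0 - CA) / CA0
X = (2.0 - 1.2) / 2.0
X = 0.8 / 2.0
X = 0.4000


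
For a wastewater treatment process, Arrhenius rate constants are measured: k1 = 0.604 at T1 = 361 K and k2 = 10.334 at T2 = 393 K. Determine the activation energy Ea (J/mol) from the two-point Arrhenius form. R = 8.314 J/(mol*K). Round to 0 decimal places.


Ea = R * ln(k2/k1) / (1/T1 - 1/T2)
ln(k2/k1) = ln(10.334/0.604) = 2.8396205
1/T1 - 1/T2 = 1/361 - 1/393 = 0.00022555384
Ea = 8.314 * 2.8396205 / 0.00022555384
Ea = 104669 J/mol


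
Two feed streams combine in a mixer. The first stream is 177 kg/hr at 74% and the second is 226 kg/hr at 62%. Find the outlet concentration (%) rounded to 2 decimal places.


Mass balance on solute: F1*x1 + F2*x2 = F3*x3
F3 = F1 + F2 = 177 + 226 = 403 kg/hr
x3 = (F1*x1 + F2*x2)/F3
x3 = (177*0.74 + 226*0.62) / 403
x3 = 67.27%


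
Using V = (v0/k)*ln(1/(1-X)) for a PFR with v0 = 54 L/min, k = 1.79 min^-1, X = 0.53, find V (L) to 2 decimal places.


V = (v0/k) * ln(1/(1-X))
V = (54/1.79) * ln(1/(1-0.53))
V = 30.167598 * ln(2.12766)
V = 30.167598 * 0.755023
V = 22.78 L


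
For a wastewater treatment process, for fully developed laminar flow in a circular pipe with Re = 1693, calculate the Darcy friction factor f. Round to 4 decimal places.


f = 64 / Re
f = 64 / 1693
f = 0.0378


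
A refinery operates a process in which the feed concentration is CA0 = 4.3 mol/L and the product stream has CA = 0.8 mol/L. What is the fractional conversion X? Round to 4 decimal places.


X = (CA0 - CA) / CA0
X = (4.3 - 0.8) / 4.3
X = 3.5 / 4.3
X = 0.8140


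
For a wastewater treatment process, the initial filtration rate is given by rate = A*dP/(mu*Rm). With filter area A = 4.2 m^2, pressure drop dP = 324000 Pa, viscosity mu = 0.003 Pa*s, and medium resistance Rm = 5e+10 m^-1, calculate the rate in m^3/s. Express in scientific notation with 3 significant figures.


rate = A * dP / (mu * Rm)
rate = 4.2 * 324000 / (0.003 * 5e+10)
rate = 1360800.0 / 1.500e+08
rate = 9.07e-03 m^3/s


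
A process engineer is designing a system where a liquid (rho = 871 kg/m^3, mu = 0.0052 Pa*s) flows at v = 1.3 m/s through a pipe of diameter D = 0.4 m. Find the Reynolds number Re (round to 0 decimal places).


Re = rho * v * D / mu
Re = 871 * 1.3 * 0.4 / 0.0052
Re = 452.92 / 0.0052
Re = 87100


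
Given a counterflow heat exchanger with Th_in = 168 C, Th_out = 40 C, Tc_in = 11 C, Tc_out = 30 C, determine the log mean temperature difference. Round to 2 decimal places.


dT1 = Th_in - Tc_out = 168 - 30 = 138
dT2 = Th_out - Tc_in = 40 - 11 = 29
LMTD = (dT1 - dT2) / ln(dT1/dT2)
LMTD = (138 - 29) / ln(138/29)
LMTD = 69.87 K


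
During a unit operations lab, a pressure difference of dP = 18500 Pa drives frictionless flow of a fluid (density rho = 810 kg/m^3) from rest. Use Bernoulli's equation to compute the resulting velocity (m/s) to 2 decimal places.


v = sqrt(2*dP/rho)
v = sqrt(2*18500/810)
v = sqrt(45.679012)
v = 6.76 m/s


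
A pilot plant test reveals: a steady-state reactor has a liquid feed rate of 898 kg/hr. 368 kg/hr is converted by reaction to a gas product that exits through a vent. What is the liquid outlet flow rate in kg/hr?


Steady-state mass balance on the main outlet: F_out = F_in - F_removed
F_out = 898 - 368
F_out = 530 kg/hr


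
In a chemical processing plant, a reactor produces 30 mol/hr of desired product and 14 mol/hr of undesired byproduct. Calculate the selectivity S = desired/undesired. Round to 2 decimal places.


S = desired product rate / undesired product rate
S = 30 / 14
S = 2.14


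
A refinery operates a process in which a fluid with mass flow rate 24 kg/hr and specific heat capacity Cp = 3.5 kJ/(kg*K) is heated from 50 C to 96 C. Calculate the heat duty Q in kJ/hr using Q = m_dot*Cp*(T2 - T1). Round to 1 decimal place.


Q = m_dot * Cp * (T2 - T1)
Q = 24 * 3.5 * (96 - 50)
Q = 24 * 3.5 * 46
Q = 3864.0 kJ/hr


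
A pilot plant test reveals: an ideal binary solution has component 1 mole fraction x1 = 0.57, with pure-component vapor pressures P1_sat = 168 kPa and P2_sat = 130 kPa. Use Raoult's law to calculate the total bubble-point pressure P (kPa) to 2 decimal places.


P = x1*P1_sat + x2*P2_sat
x2 = 1 - x1 = 1 - 0.57 = 0.43
P = 0.57*168 + 0.43*130
P = 95.76 + 55.9
P = 151.66 kPa


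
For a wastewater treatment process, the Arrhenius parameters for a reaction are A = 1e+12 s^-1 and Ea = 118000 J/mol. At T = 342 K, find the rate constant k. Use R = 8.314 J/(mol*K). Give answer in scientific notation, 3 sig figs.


k = A * exp(-Ea/(R*T))
k = 1e+12 * exp(-118000 / (8.314 * 342))
k = 1e+12 * exp(-41.499788)
k = 9.48e-07


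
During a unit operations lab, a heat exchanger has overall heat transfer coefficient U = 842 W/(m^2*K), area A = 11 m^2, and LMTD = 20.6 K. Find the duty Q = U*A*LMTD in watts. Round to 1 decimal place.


Q = U * A * LMTD
Q = 842 * 11 * 20.6
Q = 190797.2 W


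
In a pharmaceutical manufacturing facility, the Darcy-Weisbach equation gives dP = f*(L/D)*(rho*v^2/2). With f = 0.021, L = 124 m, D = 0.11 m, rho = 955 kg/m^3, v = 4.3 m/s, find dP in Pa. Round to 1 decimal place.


dP = f * (L/D) * (rho*v^2/2)
dP = 0.021 * (124/0.11) * (955*4.3^2/2)
L/D = 1127.27272727
rho*v^2/2 = 955*18.49/2 = 8828.975
dP = 0.021 * 1127.27272727 * 8828.975
dP = 209005.9 Pa


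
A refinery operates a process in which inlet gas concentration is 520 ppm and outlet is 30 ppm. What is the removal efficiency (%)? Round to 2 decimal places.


Efficiency = (G_in - G_out) / G_in * 100%
Efficiency = (520 - 30) / 520 * 100
Efficiency = 490 / 520 * 100
Efficiency = 94.23%


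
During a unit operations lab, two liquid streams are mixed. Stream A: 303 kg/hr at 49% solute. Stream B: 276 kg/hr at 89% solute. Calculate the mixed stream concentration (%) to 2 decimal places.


Mass balance on solute: F1*x1 + F2*x2 = F3*x3
F3 = F1 + F2 = 303 + 276 = 579 kg/hr
x3 = (F1*x1 + F2*x2)/F3
x3 = (303*0.49 + 276*0.89) / 579
x3 = 68.07%


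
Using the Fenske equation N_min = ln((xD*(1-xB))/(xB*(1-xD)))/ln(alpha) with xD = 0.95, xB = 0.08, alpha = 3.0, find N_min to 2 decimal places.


N_min = ln((xD*(1-xB))/(xB*(1-xD))) / ln(alpha)
Numerator inside ln: 0.874 / 0.004 = 218.5
ln(218.5) = 5.386786
ln(alpha) = ln(3.0) = 1.098612
N_min = 5.386786 / 1.098612 = 4.90


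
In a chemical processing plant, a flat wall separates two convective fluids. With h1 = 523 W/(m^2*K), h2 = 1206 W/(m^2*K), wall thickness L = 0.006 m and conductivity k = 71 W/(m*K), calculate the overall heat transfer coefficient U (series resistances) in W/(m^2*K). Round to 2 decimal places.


1/U = 1/h1 + L/k + 1/h2
1/U = 1/523 + 0.006/71 + 1/1206
1/U = 0.0019120459 + 8.4507e-05 + 0.0008291874
1/U = 0.0028257403
U = 353.89 W/(m^2*K)


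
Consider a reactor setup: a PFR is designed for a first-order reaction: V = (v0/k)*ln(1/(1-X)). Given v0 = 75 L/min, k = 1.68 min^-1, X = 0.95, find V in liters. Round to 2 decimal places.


V = (v0/k) * ln(1/(1-X))
V = (75/1.68) * ln(1/(1-0.95))
V = 44.642857 * ln(20.0)
V = 44.642857 * 2.995732
V = 133.74 L


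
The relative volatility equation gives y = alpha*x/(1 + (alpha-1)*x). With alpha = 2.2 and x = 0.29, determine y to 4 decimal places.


y = alpha*x / (1 + (alpha-1)*x)
y = 2.2*0.29 / (1 + (2.2-1)*0.29)
y = 0.638 / (1 + 0.348)
y = 0.638 / 1.348
y = 0.4733


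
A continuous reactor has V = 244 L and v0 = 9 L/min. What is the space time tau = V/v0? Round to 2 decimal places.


tau = V / v0
tau = 244 / 9
tau = 27.11 min


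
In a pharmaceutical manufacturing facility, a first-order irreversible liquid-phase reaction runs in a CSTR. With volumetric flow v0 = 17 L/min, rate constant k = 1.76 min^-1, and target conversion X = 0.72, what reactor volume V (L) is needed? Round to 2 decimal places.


V = v0 * X / (k * (1 - X))
V = 17 * 0.72 / (1.76 * (1 - 0.72))
V = 12.24 / (1.76 * 0.28)
V = 12.24 / 0.4928
V = 24.84 L


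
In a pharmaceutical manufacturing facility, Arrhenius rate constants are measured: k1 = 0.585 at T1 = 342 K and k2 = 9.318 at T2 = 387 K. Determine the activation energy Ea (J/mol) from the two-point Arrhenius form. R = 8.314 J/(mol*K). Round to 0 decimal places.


Ea = R * ln(k2/k1) / (1/T1 - 1/T2)
ln(k2/k1) = ln(9.318/0.585) = 2.7680914
1/T1 - 1/T2 = 1/342 - 1/387 = 0.00033999728
Ea = 8.314 * 2.7680914 / 0.00033999728
Ea = 67689 J/mol


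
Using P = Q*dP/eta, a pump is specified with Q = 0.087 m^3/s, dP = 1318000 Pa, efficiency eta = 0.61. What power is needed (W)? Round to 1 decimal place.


P = Q * dP / eta
P = 0.087 * 1318000 / 0.61
P = 114666.0 / 0.61
P = 187977.0 W


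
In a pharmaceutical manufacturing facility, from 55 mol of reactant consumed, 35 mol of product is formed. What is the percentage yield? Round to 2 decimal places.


Yield = (moles product / moles consumed) * 100%
Yield = (35 / 55) * 100
Yield = 0.6364 * 100
Yield = 63.64%


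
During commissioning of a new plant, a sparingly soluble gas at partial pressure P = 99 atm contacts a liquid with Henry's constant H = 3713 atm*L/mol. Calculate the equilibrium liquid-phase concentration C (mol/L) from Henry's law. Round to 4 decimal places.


C = P / H
C = 99 / 3713
C = 0.0267 mol/L


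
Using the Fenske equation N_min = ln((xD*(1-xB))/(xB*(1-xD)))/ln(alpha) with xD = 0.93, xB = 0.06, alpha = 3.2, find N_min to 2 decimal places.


N_min = ln((xD*(1-xB))/(xB*(1-xD))) / ln(alpha)
Numerator inside ln: 0.8742 / 0.0042 = 208.142857
ln(208.142857) = 5.338225
ln(alpha) = ln(3.2) = 1.163151
N_min = 5.338225 / 1.163151 = 4.59


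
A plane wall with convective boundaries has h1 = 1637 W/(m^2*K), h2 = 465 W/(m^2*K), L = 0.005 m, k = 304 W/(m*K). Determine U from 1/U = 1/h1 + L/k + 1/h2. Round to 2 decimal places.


1/U = 1/h1 + L/k + 1/h2
1/U = 1/1637 + 0.005/304 + 1/465
1/U = 0.0006108735 + 1.64474e-05 + 0.0021505376
1/U = 0.0027778585
U = 359.99 W/(m^2*K)


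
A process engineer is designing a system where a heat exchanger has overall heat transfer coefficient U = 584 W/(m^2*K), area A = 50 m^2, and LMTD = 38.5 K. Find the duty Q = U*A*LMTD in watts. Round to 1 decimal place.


Q = U * A * LMTD
Q = 584 * 50 * 38.5
Q = 1124200.0 W


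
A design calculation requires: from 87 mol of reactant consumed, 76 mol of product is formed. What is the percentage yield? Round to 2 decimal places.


Yield = (moles product / moles consumed) * 100%
Yield = (76 / 87) * 100
Yield = 0.8736 * 100
Yield = 87.36%


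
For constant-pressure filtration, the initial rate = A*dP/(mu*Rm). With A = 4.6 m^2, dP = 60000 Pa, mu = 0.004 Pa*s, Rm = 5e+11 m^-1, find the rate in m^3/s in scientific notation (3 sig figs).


rate = A * dP / (mu * Rm)
rate = 4.6 * 60000 / (0.004 * 5e+11)
rate = 276000.0 / 2.000e+09
rate = 1.38e-04 m^3/s


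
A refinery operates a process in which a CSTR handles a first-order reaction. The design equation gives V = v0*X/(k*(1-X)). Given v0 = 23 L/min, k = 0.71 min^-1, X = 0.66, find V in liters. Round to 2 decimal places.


V = v0 * X / (k * (1 - X))
V = 23 * 0.66 / (0.71 * (1 - 0.66))
V = 15.18 / (0.71 * 0.34)
V = 15.18 / 0.2414
V = 62.88 L


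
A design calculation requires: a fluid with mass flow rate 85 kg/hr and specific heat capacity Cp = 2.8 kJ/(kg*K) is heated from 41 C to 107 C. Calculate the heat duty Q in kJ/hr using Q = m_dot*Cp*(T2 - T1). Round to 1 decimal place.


Q = m_dot * Cp * (T2 - T1)
Q = 85 * 2.8 * (107 - 41)
Q = 85 * 2.8 * 66
Q = 15708.0 kJ/hr


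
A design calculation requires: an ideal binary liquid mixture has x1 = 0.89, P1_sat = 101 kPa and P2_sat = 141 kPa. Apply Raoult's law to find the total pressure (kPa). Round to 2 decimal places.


P = x1*P1_sat + x2*P2_sat
x2 = 1 - x1 = 1 - 0.89 = 0.11
P = 0.89*101 + 0.11*141
P = 89.89 + 15.51
P = 105.40 kPa


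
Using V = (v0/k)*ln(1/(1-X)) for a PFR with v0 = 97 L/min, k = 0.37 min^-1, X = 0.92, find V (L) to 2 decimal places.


V = (v0/k) * ln(1/(1-X))
V = (97/0.37) * ln(1/(1-0.92))
V = 262.162162 * ln(12.5)
V = 262.162162 * 2.525729
V = 662.15 L


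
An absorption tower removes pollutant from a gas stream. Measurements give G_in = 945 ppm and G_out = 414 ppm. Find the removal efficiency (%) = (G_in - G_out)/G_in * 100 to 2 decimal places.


Efficiency = (G_in - G_out) / G_in * 100%
Efficiency = (945 - 414) / 945 * 100
Efficiency = 531 / 945 * 100
Efficiency = 56.19%


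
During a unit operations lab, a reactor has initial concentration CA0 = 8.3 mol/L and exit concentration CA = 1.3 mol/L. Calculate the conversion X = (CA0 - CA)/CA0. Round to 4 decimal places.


X = (CA0 - CA) / CA0
X = (8.3 - 1.3) / 8.3
X = 7.0 / 8.3
X = 0.8434


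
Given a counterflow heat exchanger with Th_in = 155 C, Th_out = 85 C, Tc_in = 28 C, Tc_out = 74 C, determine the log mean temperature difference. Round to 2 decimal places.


dT1 = Th_in - Tc_out = 155 - 74 = 81
dT2 = Th_out - Tc_in = 85 - 28 = 57
LMTD = (dT1 - dT2) / ln(dT1/dT2)
LMTD = (81 - 57) / ln(81/57)
LMTD = 68.30 K


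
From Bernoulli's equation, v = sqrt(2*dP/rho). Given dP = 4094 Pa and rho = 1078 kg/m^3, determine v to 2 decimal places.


v = sqrt(2*dP/rho)
v = sqrt(2*4094/1078)
v = sqrt(7.595547)
v = 2.76 m/s


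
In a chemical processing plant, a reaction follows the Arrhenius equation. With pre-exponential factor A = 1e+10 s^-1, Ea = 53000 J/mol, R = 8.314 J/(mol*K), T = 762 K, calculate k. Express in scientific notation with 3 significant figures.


k = A * exp(-Ea/(R*T))
k = 1e+10 * exp(-53000 / (8.314 * 762))
k = 1e+10 * exp(-8.365866)
k = 2.33e+06


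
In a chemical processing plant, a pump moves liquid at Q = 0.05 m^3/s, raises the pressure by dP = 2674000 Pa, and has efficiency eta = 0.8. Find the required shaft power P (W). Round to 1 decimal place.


P = Q * dP / eta
P = 0.05 * 2674000 / 0.8
P = 133700.0 / 0.8
P = 167125.0 W


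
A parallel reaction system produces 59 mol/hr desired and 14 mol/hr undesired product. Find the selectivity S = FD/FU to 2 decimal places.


S = desired product rate / undesired product rate
S = 59 / 14
S = 4.21


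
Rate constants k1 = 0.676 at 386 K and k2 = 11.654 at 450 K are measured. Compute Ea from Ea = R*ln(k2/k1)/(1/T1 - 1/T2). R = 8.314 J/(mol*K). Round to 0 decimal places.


Ea = R * ln(k2/k1) / (1/T1 - 1/T2)
ln(k2/k1) = ln(11.654/0.676) = 2.8472117
1/T1 - 1/T2 = 1/386 - 1/450 = 0.000368451353
Ea = 8.314 * 2.8472117 / 0.000368451353
Ea = 64247 J/mol


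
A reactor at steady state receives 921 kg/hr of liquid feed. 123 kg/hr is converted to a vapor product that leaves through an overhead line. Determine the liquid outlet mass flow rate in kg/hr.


Steady-state mass balance on the main outlet: F_out = F_in - F_removed
F_out = 921 - 123
F_out = 798 kg/hr


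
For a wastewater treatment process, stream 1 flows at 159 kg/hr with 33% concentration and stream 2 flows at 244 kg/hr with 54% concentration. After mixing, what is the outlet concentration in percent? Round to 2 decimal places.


Mass balance on solute: F1*x1 + F2*x2 = F3*x3
F3 = F1 + F2 = 159 + 244 = 403 kg/hr
x3 = (F1*x1 + F2*x2)/F3
x3 = (159*0.33 + 244*0.54) / 403
x3 = 45.71%


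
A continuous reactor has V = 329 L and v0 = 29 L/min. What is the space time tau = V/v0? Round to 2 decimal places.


tau = V / v0
tau = 329 / 29
tau = 11.34 min


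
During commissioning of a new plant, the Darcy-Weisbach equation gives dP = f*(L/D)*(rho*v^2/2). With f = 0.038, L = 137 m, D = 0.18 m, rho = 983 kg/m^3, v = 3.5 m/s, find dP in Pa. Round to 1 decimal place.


dP = f * (L/D) * (rho*v^2/2)
dP = 0.038 * (137/0.18) * (983*3.5^2/2)
L/D = 761.11111111
rho*v^2/2 = 983*12.25/2 = 6020.875
dP = 0.038 * 761.11111111 * 6020.875
dP = 174137.1 Pa


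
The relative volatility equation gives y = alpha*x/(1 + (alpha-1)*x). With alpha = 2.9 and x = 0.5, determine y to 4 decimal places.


y = alpha*x / (1 + (alpha-1)*x)
y = 2.9*0.5 / (1 + (2.9-1)*0.5)
y = 1.45 / (1 + 0.95)
y = 1.45 / 1.95
y = 0.7436


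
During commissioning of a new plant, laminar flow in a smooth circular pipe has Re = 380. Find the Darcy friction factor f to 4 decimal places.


f = 64 / Re
f = 64 / 380
f = 0.1684


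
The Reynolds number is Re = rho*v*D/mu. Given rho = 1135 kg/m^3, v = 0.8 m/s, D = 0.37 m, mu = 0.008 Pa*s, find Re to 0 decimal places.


Re = rho * v * D / mu
Re = 1135 * 0.8 * 0.37 / 0.008
Re = 335.96 / 0.008
Re = 41995


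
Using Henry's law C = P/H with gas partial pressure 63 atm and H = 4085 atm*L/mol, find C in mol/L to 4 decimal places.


C = P / H
C = 63 / 4085
C = 0.0154 mol/L


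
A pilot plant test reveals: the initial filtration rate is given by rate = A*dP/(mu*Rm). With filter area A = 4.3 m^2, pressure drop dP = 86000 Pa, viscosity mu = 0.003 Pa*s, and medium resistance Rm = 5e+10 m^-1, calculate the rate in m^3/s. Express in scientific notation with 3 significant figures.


rate = A * dP / (mu * Rm)
rate = 4.3 * 86000 / (0.003 * 5e+10)
rate = 369800.0 / 1.500e+08
rate = 2.47e-03 m^3/s


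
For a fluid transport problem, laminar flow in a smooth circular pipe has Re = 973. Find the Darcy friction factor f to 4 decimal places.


f = 64 / Re
f = 64 / 973
f = 0.0658


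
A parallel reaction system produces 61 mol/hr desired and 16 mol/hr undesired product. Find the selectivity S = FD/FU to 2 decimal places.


S = desired product rate / undesired product rate
S = 61 / 16
S = 3.81


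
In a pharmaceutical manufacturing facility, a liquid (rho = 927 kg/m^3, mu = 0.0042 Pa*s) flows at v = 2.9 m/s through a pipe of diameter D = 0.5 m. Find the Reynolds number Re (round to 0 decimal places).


Re = rho * v * D / mu
Re = 927 * 2.9 * 0.5 / 0.0042
Re = 1344.15 / 0.0042
Re = 320036


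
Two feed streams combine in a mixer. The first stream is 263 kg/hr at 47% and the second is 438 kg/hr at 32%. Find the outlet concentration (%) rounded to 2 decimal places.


Mass balance on solute: F1*x1 + F2*x2 = F3*x3
F3 = F1 + F2 = 263 + 438 = 701 kg/hr
x3 = (F1*x1 + F2*x2)/F3
x3 = (263*0.47 + 438*0.32) / 701
x3 = 37.63%


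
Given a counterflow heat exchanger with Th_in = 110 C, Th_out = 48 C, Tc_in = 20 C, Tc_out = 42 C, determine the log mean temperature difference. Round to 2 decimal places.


dT1 = Th_in - Tc_out = 110 - 42 = 68
dT2 = Th_out - Tc_in = 48 - 20 = 28
LMTD = (dT1 - dT2) / ln(dT1/dT2)
LMTD = (68 - 28) / ln(68/28)
LMTD = 45.08 K


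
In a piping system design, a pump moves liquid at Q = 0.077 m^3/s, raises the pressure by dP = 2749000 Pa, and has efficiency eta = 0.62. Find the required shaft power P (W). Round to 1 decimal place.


P = Q * dP / eta
P = 0.077 * 2749000 / 0.62
P = 211673.0 / 0.62
P = 341408.1 W


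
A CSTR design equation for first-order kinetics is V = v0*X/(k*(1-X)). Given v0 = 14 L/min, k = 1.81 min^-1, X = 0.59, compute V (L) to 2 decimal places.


V = v0 * X / (k * (1 - X))
V = 14 * 0.59 / (1.81 * (1 - 0.59))
V = 8.26 / (1.81 * 0.41)
V = 8.26 / 0.7421
V = 11.13 L


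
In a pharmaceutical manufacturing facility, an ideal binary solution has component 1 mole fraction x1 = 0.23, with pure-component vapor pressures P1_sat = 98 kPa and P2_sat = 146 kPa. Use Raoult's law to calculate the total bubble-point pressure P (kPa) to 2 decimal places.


P = x1*P1_sat + x2*P2_sat
x2 = 1 - x1 = 1 - 0.23 = 0.77
P = 0.23*98 + 0.77*146
P = 22.54 + 112.42
P = 134.96 kPa


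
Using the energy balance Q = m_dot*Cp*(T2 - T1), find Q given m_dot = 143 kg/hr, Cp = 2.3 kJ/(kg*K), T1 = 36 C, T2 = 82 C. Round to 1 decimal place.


Q = m_dot * Cp * (T2 - T1)
Q = 143 * 2.3 * (82 - 36)
Q = 143 * 2.3 * 46
Q = 15129.4 kJ/hr


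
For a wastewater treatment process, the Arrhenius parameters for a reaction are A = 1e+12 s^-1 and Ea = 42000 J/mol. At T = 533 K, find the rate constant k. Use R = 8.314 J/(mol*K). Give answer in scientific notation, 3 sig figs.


k = A * exp(-Ea/(R*T))
k = 1e+12 * exp(-42000 / (8.314 * 533))
k = 1e+12 * exp(-9.477899)
k = 7.65e+07


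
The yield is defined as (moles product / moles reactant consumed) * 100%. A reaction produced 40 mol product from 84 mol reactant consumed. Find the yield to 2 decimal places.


Yield = (moles product / moles consumed) * 100%
Yield = (40 / 84) * 100
Yield = 0.4762 * 100
Yield = 47.62%


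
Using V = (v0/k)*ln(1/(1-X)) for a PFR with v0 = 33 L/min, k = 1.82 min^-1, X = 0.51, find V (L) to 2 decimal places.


V = (v0/k) * ln(1/(1-X))
V = (33/1.82) * ln(1/(1-0.51))
V = 18.131868 * ln(2.040816)
V = 18.131868 * 0.71335
V = 12.93 L


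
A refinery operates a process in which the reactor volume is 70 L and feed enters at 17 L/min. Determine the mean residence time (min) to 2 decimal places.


tau = V / v0
tau = 70 / 17
tau = 4.12 min


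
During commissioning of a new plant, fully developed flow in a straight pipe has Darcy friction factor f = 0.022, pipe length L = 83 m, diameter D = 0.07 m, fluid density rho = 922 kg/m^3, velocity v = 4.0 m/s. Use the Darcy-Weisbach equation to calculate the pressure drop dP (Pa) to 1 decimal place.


dP = f * (L/D) * (rho*v^2/2)
dP = 0.022 * (83/0.07) * (922*4.0^2/2)
L/D = 1185.71428571
rho*v^2/2 = 922*16.0/2 = 7376.0
dP = 0.022 * 1185.71428571 * 7376.0
dP = 192408.2 Pa


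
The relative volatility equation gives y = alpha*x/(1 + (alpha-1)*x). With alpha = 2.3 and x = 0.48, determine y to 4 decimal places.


y = alpha*x / (1 + (alpha-1)*x)
y = 2.3*0.48 / (1 + (2.3-1)*0.48)
y = 1.104 / (1 + 0.624)
y = 1.104 / 1.624
y = 0.6798


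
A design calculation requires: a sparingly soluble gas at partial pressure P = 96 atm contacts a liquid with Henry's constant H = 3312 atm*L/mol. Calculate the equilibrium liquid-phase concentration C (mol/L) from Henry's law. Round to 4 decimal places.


C = P / H
C = 96 / 3312
C = 0.0290 mol/L


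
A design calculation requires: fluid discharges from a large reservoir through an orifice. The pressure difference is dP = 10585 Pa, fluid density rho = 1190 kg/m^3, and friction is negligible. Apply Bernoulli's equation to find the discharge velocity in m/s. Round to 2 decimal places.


v = sqrt(2*dP/rho)
v = sqrt(2*10585/1190)
v = sqrt(17.789916)
v = 4.22 m/s


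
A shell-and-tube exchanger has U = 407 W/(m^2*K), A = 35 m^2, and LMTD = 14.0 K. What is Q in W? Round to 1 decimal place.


Q = U * A * LMTD
Q = 407 * 35 * 14.0
Q = 199430.0 W


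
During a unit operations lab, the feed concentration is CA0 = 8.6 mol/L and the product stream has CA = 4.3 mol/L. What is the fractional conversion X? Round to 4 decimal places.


X = (CA0 - CA) / CA0
X = (8.6 - 4.3) / 8.6
X = 4.3 / 8.6
X = 0.5000


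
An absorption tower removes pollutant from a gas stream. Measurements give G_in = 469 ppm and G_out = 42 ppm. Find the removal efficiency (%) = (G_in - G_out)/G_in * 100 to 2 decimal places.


Efficiency = (G_in - G_out) / G_in * 100%
Efficiency = (469 - 42) / 469 * 100
Efficiency = 427 / 469 * 100
Efficiency = 91.04%


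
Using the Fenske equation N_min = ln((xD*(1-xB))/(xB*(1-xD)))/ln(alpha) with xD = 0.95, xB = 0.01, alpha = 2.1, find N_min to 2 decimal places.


N_min = ln((xD*(1-xB))/(xB*(1-xD))) / ln(alpha)
Numerator inside ln: 0.9405 / 0.0005 = 1881.0
ln(1881.0) = 7.539559
ln(alpha) = ln(2.1) = 0.741937
N_min = 7.539559 / 0.741937 = 10.16


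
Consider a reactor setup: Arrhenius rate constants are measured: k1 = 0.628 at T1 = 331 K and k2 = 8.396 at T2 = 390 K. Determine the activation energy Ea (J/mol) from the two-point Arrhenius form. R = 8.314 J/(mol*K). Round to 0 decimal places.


Ea = R * ln(k2/k1) / (1/T1 - 1/T2)
ln(k2/k1) = ln(8.396/0.628) = 2.5929705
1/T1 - 1/T2 = 1/331 - 1/390 = 0.000457045472
Ea = 8.314 * 2.5929705 / 0.000457045472
Ea = 47168 J/mol


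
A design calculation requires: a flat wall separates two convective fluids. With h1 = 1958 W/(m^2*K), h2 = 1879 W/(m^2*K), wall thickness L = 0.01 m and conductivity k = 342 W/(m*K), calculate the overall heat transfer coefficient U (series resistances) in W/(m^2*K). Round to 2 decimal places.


1/U = 1/h1 + L/k + 1/h2
1/U = 1/1958 + 0.01/342 + 1/1879
1/U = 0.0005107252 + 2.92398e-05 + 0.000532198
1/U = 0.001072163
U = 932.69 W/(m^2*K)


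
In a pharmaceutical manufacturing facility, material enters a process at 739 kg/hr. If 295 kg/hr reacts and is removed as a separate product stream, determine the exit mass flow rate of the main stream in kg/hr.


Steady-state mass balance on the main outlet: F_out = F_in - F_removed
F_out = 739 - 295
F_out = 444 kg/hr


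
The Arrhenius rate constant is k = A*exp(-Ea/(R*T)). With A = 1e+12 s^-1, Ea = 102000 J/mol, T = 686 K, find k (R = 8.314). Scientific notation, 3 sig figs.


k = A * exp(-Ea/(R*T))
k = 1e+12 * exp(-102000 / (8.314 * 686))
k = 1e+12 * exp(-17.884057)
k = 1.71e+04


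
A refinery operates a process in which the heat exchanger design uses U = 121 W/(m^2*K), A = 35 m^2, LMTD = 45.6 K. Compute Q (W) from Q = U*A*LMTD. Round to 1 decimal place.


Q = U * A * LMTD
Q = 121 * 35 * 45.6
Q = 193116.0 W


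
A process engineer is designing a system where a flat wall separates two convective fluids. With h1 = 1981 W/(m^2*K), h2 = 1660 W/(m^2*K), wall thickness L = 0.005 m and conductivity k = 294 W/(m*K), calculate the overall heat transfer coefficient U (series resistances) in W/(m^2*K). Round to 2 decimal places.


1/U = 1/h1 + L/k + 1/h2
1/U = 1/1981 + 0.005/294 + 1/1660
1/U = 0.0005047956 + 1.70068e-05 + 0.0006024096
1/U = 0.001124212
U = 889.51 W/(m^2*K)


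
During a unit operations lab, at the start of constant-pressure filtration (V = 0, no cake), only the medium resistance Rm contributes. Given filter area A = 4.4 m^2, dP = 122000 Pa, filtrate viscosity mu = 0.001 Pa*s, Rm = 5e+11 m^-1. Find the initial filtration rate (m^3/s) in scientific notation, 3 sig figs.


rate = A * dP / (mu * Rm)
rate = 4.4 * 122000 / (0.001 * 5e+11)
rate = 536800.0 / 5.000e+08
rate = 1.07e-03 m^3/s


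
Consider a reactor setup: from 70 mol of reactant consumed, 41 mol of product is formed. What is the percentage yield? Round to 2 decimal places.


Yield = (moles product / moles consumed) * 100%
Yield = (41 / 70) * 100
Yield = 0.5857 * 100
Yield = 58.57%


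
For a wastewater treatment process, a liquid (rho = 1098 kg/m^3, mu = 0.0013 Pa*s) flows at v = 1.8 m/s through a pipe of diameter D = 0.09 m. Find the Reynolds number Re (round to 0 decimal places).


Re = rho * v * D / mu
Re = 1098 * 1.8 * 0.09 / 0.0013
Re = 177.876 / 0.0013
Re = 136828


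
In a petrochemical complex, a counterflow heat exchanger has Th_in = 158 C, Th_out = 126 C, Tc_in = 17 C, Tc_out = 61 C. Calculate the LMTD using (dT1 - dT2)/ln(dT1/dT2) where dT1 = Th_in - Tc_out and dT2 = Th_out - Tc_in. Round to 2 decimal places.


dT1 = Th_in - Tc_out = 158 - 61 = 97
dT2 = Th_out - Tc_in = 126 - 17 = 109
LMTD = (dT1 - dT2) / ln(dT1/dT2)
LMTD = (97 - 109) / ln(97/109)
LMTD = 102.88 K
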